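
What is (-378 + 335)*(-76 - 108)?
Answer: 7912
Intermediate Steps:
(-378 + 335)*(-76 - 108) = -43*(-184) = 7912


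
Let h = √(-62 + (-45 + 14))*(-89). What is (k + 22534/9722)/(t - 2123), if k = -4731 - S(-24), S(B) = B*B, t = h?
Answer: 27371902690/12745012151 - 1147479670*I*√93/12745012151 ≈ 2.1477 - 0.86825*I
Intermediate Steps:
h = -89*I*√93 (h = √(-62 - 31)*(-89) = √(-93)*(-89) = (I*√93)*(-89) = -89*I*√93 ≈ -858.29*I)
t = -89*I*√93 ≈ -858.29*I
S(B) = B²
k = -5307 (k = -4731 - 1*(-24)² = -4731 - 1*576 = -4731 - 576 = -5307)
(k + 22534/9722)/(t - 2123) = (-5307 + 22534/9722)/(-89*I*√93 - 2123) = (-5307 + 22534*(1/9722))/(-2123 - 89*I*√93) = (-5307 + 11267/4861)/(-2123 - 89*I*√93) = -25786060/(4861*(-2123 - 89*I*√93))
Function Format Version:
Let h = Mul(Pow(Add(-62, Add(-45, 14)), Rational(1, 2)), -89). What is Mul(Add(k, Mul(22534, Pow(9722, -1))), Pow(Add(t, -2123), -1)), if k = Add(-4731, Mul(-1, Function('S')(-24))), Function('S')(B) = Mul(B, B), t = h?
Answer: Add(Rational(27371902690, 12745012151), Mul(Rational(-1147479670, 12745012151), I, Pow(93, Rational(1, 2)))) ≈ Add(2.1477, Mul(-0.86825, I))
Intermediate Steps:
h = Mul(-89, I, Pow(93, Rational(1, 2))) (h = Mul(Pow(Add(-62, -31), Rational(1, 2)), -89) = Mul(Pow(-93, Rational(1, 2)), -89) = Mul(Mul(I, Pow(93, Rational(1, 2))), -89) = Mul(-89, I, Pow(93, Rational(1, 2))) ≈ Mul(-858.29, I))
t = Mul(-89, I, Pow(93, Rational(1, 2))) ≈ Mul(-858.29, I)
Function('S')(B) = Pow(B, 2)
k = -5307 (k = Add(-4731, Mul(-1, Pow(-24, 2))) = Add(-4731, Mul(-1, 576)) = Add(-4731, -576) = -5307)
Mul(Add(k, Mul(22534, Pow(9722, -1))), Pow(Add(t, -2123), -1)) = Mul(Add(-5307, Mul(22534, Pow(9722, -1))), Pow(Add(Mul(-89, I, Pow(93, Rational(1, 2))), -2123), -1)) = Mul(Add(-5307, Mul(22534, Rational(1, 9722))), Pow(Add(-2123, Mul(-89, I, Pow(93, Rational(1, 2)))), -1)) = Mul(Add(-5307, Rational(11267, 4861)), Pow(Add(-2123, Mul(-89, I, Pow(93, Rational(1, 2)))), -1)) = Mul(Rational(-25786060, 4861), Pow(Add(-2123, Mul(-89, I, Pow(93, Rational(1, 2)))), -1))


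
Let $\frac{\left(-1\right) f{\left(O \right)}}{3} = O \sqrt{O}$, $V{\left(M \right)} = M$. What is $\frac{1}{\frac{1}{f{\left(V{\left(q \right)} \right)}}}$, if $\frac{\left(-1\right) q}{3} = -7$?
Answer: $- 63 \sqrt{21} \approx -288.7$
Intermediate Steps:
$q = 21$ ($q = \left(-3\right) \left(-7\right) = 21$)
$f{\left(O \right)} = - 3 O^{\frac{3}{2}}$ ($f{\left(O \right)} = - 3 O \sqrt{O} = - 3 O^{\frac{3}{2}}$)
$\frac{1}{\frac{1}{f{\left(V{\left(q \right)} \right)}}} = \frac{1}{\frac{1}{\left(-3\right) 21^{\frac{3}{2}}}} = \frac{1}{\frac{1}{\left(-3\right) 21 \sqrt{21}}} = \frac{1}{\frac{1}{\left(-63\right) \sqrt{21}}} = \frac{1}{\left(- \frac{1}{1323}\right) \sqrt{21}} = - 63 \sqrt{21}$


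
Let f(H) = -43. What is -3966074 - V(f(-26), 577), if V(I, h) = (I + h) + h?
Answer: -3967185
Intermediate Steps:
V(I, h) = I + 2*h
-3966074 - V(f(-26), 577) = -3966074 - (-43 + 2*577) = -3966074 - (-43 + 1154) = -3966074 - 1*1111 = -3966074 - 1111 = -3967185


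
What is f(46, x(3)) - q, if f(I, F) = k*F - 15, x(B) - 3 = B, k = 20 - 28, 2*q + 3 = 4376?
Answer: -4499/2 ≈ -2249.5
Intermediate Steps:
q = 4373/2 (q = -3/2 + (1/2)*4376 = -3/2 + 2188 = 4373/2 ≈ 2186.5)
k = -8
x(B) = 3 + B
f(I, F) = -15 - 8*F (f(I, F) = -8*F - 15 = -15 - 8*F)
f(46, x(3)) - q = (-15 - 8*(3 + 3)) - 1*4373/2 = (-15 - 8*6) - 4373/2 = (-15 - 48) - 4373/2 = -63 - 4373/2 = -4499/2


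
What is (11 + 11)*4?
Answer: 88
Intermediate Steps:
(11 + 11)*4 = 22*4 = 88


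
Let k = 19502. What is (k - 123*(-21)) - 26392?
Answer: -4307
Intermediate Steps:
(k - 123*(-21)) - 26392 = (19502 - 123*(-21)) - 26392 = (19502 + 2583) - 26392 = 22085 - 26392 = -4307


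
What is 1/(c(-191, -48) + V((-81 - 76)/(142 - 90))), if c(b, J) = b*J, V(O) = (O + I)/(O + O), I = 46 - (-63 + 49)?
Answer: 314/2875789 ≈ 0.00010919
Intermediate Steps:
I = 60 (I = 46 - 1*(-14) = 46 + 14 = 60)
V(O) = (60 + O)/(2*O) (V(O) = (O + 60)/(O + O) = (60 + O)/((2*O)) = (60 + O)*(1/(2*O)) = (60 + O)/(2*O))
c(b, J) = J*b
1/(c(-191, -48) + V((-81 - 76)/(142 - 90))) = 1/(-48*(-191) + (60 + (-81 - 76)/(142 - 90))/(2*(((-81 - 76)/(142 - 90))))) = 1/(9168 + (60 - 157/52)/(2*((-157/52)))) = 1/(9168 + (60 - 157*1/52)/(2*((-157*1/52)))) = 1/(9168 + (60 - 157/52)/(2*(-157/52))) = 1/(9168 + (½)*(-52/157)*(2963/52)) = 1/(9168 - 2963/314) = 1/(2875789/314) = 314/2875789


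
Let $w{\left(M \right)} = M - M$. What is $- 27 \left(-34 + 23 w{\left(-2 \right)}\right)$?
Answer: $918$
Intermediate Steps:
$w{\left(M \right)} = 0$
$- 27 \left(-34 + 23 w{\left(-2 \right)}\right) = - 27 \left(-34 + 23 \cdot 0\right) = - 27 \left(-34 + 0\right) = \left(-27\right) \left(-34\right) = 918$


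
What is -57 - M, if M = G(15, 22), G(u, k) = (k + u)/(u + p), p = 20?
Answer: -2032/35 ≈ -58.057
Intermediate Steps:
G(u, k) = (k + u)/(20 + u) (G(u, k) = (k + u)/(u + 20) = (k + u)/(20 + u))
M = 37/35 (M = (22 + 15)/(20 + 15) = 37/35 ≈ 1.0571)
-57 - M = -57 - 1*37/35 = -57 - 37/35 = -2032/35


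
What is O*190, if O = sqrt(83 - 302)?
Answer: 190*I*sqrt(219) ≈ 2811.7*I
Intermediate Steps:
O = I*sqrt(219) (O = sqrt(-219) = I*sqrt(219) ≈ 14.799*I)
O*190 = (I*sqrt(219))*190 = 190*I*sqrt(219)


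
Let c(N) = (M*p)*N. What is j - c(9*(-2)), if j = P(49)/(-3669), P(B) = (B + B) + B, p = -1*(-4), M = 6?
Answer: 528287/1223 ≈ 431.96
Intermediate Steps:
p = 4
P(B) = 3*B (P(B) = 2*B + B = 3*B)
j = -49/1223 (j = (3*49)/(-3669) = 147*(-1/3669) = -49/1223 ≈ -0.040065)
c(N) = 24*N (c(N) = (6*4)*N = 24*N)
j - c(9*(-2)) = -49/1223 - 24*9*(-2) = -49/1223 - 24*(-18) = -49/1223 - 1*(-432) = -49/1223 + 432 = 528287/1223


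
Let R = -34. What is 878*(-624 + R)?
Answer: -577724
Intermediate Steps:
878*(-624 + R) = 878*(-624 - 34) = 878*(-658) = -577724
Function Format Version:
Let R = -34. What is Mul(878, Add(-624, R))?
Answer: -577724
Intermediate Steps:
Mul(878, Add(-624, R)) = Mul(878, Add(-624, -34)) = Mul(878, -658) = -577724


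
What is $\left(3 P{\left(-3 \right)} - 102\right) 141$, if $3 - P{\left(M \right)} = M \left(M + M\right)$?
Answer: $-20727$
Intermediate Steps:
$P{\left(M \right)} = 3 - 2 M^{2}$ ($P{\left(M \right)} = 3 - M \left(M + M\right) = 3 - M 2 M = 3 - 2 M^{2}$)
$\left(3 P{\left(-3 \right)} - 102\right) 141 = \left(3 \left(3 - 2 \left(-3\right)^{2}\right) - 102\right) 141 = \left(3 \left(3 - 18\right) - 102\right) 141 = \left(3 \left(-15\right) - 102\right) 141 = \left(-45 - 102\right) 141 = \left(-147\right) 141 = -20727$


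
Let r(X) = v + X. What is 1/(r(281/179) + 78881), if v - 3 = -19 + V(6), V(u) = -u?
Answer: 179/14116042 ≈ 1.2681e-5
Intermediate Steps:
v = -22 (v = 3 + (-19 - 1*6) = 3 + (-19 - 6) = 3 - 25 = -22)
r(X) = -22 + X
1/(r(281/179) + 78881) = 1/((-22 + 281/179) + 78881) = 1/(-3657/179 + 78881) = 1/(14116042/179) = 179/14116042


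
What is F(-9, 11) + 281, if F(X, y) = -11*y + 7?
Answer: 167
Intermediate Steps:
F(X, y) = 7 - 11*y
F(-9, 11) + 281 = (7 - 11*11) + 281 = (7 - 121) + 281 = -114 + 281 = 167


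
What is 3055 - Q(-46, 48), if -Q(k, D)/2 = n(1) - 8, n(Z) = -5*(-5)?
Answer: 3089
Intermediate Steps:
n(Z) = 25
Q(k, D) = -34 (Q(k, D) = -2*(25 - 8) = -2*17 = -34)
3055 - Q(-46, 48) = 3055 - 1*(-34) = 3055 + 34 = 3089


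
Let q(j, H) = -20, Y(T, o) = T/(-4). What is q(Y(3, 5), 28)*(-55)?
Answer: 1100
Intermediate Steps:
Y(T, o) = -T/4 (Y(T, o) = T*(-¼) = -T/4)
q(Y(3, 5), 28)*(-55) = -20*(-55) = 1100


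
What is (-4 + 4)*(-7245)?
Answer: 0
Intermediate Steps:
(-4 + 4)*(-7245) = 0*(-7245) = 0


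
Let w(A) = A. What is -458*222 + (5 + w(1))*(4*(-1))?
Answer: -101700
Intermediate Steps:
-458*222 + (5 + w(1))*(4*(-1)) = -458*222 + (5 + 1)*(4*(-1)) = -101676 + 6*(-4) = -101676 - 24 = -101700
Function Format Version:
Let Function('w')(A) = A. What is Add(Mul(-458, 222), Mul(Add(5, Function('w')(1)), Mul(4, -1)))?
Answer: -101700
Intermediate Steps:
Add(Mul(-458, 222), Mul(Add(5, Function('w')(1)), Mul(4, -1))) = Add(Mul(-458, 222), Mul(Add(5, 1), Mul(4, -1))) = Add(-101676, Mul(6, -4)) = Add(-101676, -24) = -101700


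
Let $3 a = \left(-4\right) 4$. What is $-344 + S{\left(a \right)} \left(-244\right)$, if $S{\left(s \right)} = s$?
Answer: $\frac{2872}{3} \approx 957.33$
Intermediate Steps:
$a = - \frac{16}{3}$ ($a = \frac{\left(-4\right) 4}{3} = \frac{1}{3} \left(-16\right) = - \frac{16}{3} \approx -5.3333$)
$-344 + S{\left(a \right)} \left(-244\right) = -344 - - \frac{3904}{3} = -344 + \frac{3904}{3} = \frac{2872}{3}$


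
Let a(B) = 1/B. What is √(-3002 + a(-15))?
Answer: 7*I*√13785/15 ≈ 54.791*I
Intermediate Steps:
√(-3002 + a(-15)) = √(-3002 + 1/(-15)) = √(-3002 - 1/15) = √(-45031/15) = 7*I*√13785/15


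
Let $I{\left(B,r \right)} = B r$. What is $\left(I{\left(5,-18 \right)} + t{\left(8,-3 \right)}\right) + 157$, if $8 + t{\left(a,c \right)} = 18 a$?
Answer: $203$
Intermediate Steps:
$t{\left(a,c \right)} = -8 + 18 a$
$\left(I{\left(5,-18 \right)} + t{\left(8,-3 \right)}\right) + 157 = \left(5 \left(-18\right) + \left(-8 + 18 \cdot 8\right)\right) + 157 = \left(-90 + \left(-8 + 144\right)\right) + 157 = \left(-90 + 136\right) + 157 = 46 + 157 = 203$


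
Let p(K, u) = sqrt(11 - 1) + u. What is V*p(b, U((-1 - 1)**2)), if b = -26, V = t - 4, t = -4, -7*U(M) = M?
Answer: 32/7 - 8*sqrt(10) ≈ -20.727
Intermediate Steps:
U(M) = -M/7
V = -8 (V = -4 - 4 = -8)
p(K, u) = u + sqrt(10) (p(K, u) = sqrt(10) + u = u + sqrt(10))
V*p(b, U((-1 - 1)**2)) = -8*(-(-1 - 1)**2/7 + sqrt(10)) = -8*(-1/7*(-2)**2 + sqrt(10)) = -8*(-1/7*4 + sqrt(10)) = -8*(-4/7 + sqrt(10)) = 32/7 - 8*sqrt(10)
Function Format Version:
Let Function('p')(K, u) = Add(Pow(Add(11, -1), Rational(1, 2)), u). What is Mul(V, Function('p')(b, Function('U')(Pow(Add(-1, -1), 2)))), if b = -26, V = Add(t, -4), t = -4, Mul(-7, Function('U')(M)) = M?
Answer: Add(Rational(32, 7), Mul(-8, Pow(10, Rational(1, 2)))) ≈ -20.727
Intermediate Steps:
Function('U')(M) = Mul(Rational(-1, 7), M)
V = -8 (V = Add(-4, -4) = -8)
Function('p')(K, u) = Add(u, Pow(10, Rational(1, 2))) (Function('p')(K, u) = Add(Pow(10, Rational(1, 2)), u) = Add(u, Pow(10, Rational(1, 2))))
Mul(V, Function('p')(b, Function('U')(Pow(Add(-1, -1), 2)))) = Mul(-8, Add(Mul(Rational(-1, 7), Pow(Add(-1, -1), 2)), Pow(10, Rational(1, 2)))) = Mul(-8, Add(Mul(Rational(-1, 7), Pow(-2, 2)), Pow(10, Rational(1, 2)))) = Mul(-8, Add(Mul(Rational(-1, 7), 4), Pow(10, Rational(1, 2)))) = Mul(-8, Add(Rational(-4, 7), Pow(10, Rational(1, 2)))) = Add(Rational(32, 7), Mul(-8, Pow(10, Rational(1, 2))))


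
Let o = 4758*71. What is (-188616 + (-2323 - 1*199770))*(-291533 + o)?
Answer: -18083966065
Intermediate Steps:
o = 337818
(-188616 + (-2323 - 1*199770))*(-291533 + o) = (-188616 + (-2323 - 1*199770))*(-291533 + 337818) = (-188616 + (-2323 - 199770))*46285 = (-188616 - 202093)*46285 = -390709*46285 = -18083966065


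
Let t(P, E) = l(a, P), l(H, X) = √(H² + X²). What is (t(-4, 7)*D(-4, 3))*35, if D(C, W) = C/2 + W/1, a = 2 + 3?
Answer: 35*√41 ≈ 224.11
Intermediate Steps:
a = 5
D(C, W) = W + C/2 (D(C, W) = C*(½) + W*1 = C/2 + W = W + C/2)
t(P, E) = √(25 + P²) (t(P, E) = √(5² + P²) = √(25 + P²))
(t(-4, 7)*D(-4, 3))*35 = (√(25 + (-4)²)*(3 + (½)*(-4)))*35 = (√(25 + 16)*(3 - 2))*35 = (√41*1)*35 = √41*35 = 35*√41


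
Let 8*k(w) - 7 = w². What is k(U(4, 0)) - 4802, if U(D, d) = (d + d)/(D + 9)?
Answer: -38409/8 ≈ -4801.1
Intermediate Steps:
U(D, d) = 2*d/(9 + D) (U(D, d) = (2*d)/(9 + D) = 2*d/(9 + D))
k(w) = 7/8 + w²/8
k(U(4, 0)) - 4802 = (7/8 + (2*0/(9 + 4))²/8) - 4802 = (7/8 + (2*0/13)²/8) - 4802 = (7/8 + (2*0*(1/13))²/8) - 4802 = (7/8 + (⅛)*0²) - 4802 = (7/8 + (⅛)*0) - 4802 = (7/8 + 0) - 4802 = 7/8 - 4802 = -38409/8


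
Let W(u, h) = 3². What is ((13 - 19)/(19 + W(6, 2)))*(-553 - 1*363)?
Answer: 1374/7 ≈ 196.29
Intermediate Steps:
W(u, h) = 9
((13 - 19)/(19 + W(6, 2)))*(-553 - 1*363) = ((13 - 19)/(19 + 9))*(-553 - 1*363) = (-6/28)*(-553 - 363) = -6*1/28*(-916) = -3/14*(-916) = 1374/7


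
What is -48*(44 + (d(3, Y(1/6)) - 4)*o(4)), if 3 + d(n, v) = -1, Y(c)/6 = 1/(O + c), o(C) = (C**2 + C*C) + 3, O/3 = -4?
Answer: 11328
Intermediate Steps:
O = -12 (O = 3*(-4) = -12)
o(C) = 3 + 2*C**2 (o(C) = (C**2 + C**2) + 3 = 2*C**2 + 3 = 3 + 2*C**2)
Y(c) = 6/(-12 + c)
d(n, v) = -4 (d(n, v) = -3 - 1 = -4)
-48*(44 + (d(3, Y(1/6)) - 4)*o(4)) = -48*(44 + (-4 - 4)*(3 + 2*4**2)) = -48*(44 - 8*(3 + 2*16)) = -48*(44 - 8*(3 + 32)) = -48*(44 - 8*35) = -48*(44 - 280) = -48*(-236) = 11328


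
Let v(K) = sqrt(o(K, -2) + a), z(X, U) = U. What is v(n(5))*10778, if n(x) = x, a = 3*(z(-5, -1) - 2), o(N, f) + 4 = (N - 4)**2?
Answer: 21556*I*sqrt(3) ≈ 37336.0*I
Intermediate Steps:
o(N, f) = -4 + (-4 + N)**2 (o(N, f) = -4 + (N - 4)**2 = -4 + (-4 + N)**2)
a = -9 (a = 3*(-1 - 2) = 3*(-3) = -9)
v(K) = sqrt(-13 + (-4 + K)**2) (v(K) = sqrt((-4 + (-4 + K)**2) - 9) = sqrt(-13 + (-4 + K)**2))
v(n(5))*10778 = sqrt(-13 + (-4 + 5)**2)*10778 = sqrt(-13 + 1**2)*10778 = sqrt(-13 + 1)*10778 = sqrt(-12)*10778 = (2*I*sqrt(3))*10778 = 21556*I*sqrt(3)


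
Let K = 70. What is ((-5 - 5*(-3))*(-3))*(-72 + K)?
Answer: 60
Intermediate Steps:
((-5 - 5*(-3))*(-3))*(-72 + K) = ((-5 - 5*(-3))*(-3))*(-72 + 70) = ((-5 + 15)*(-3))*(-2) = (10*(-3))*(-2) = -30*(-2) = 60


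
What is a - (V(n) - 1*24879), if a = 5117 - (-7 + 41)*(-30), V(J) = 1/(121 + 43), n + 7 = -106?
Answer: 5086623/164 ≈ 31016.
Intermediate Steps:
n = -113 (n = -7 - 106 = -113)
V(J) = 1/164
a = 6137 (a = 5117 - 34*(-30) = 5117 - 1*(-1020) = 5117 + 1020 = 6137)
a - (V(n) - 1*24879) = 6137 - (1/164 - 1*24879) = 6137 - (1/164 - 24879) = 6137 - 1*(-4080155/164) = 6137 + 4080155/164 = 5086623/164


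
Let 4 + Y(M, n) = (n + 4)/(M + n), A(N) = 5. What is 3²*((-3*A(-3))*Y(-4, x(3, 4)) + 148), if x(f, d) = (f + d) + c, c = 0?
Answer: 1377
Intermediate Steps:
x(f, d) = d + f (x(f, d) = (f + d) + 0 = (d + f) + 0 = d + f)
Y(M, n) = -4 + (4 + n)/(M + n) (Y(M, n) = -4 + (n + 4)/(M + n) = -4 + (4 + n)/(M + n))
3²*((-3*A(-3))*Y(-4, x(3, 4)) + 148) = 3²*((-3*5)*((4 - 4*(-4) - 3*(4 + 3))/(-4 + (4 + 3))) + 148) = 9*(-15*(4 + 16 - 3*7)/(-4 + 7) + 148) = 9*(-15*(4 + 16 - 21)/3 + 148) = 9*(-5*(-1) + 148) = 9*(-15*(-⅓) + 148) = 9*(5 + 148) = 9*153 = 1377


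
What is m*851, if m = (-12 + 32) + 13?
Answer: 28083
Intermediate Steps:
m = 33 (m = 20 + 13 = 33)
m*851 = 33*851 = 28083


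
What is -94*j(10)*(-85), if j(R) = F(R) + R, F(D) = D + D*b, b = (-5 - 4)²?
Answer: 6631700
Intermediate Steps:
b = 81 (b = (-9)² = 81)
F(D) = 82*D (F(D) = D + D*81 = D + 81*D = 82*D)
j(R) = 83*R (j(R) = 82*R + R = 83*R)
-94*j(10)*(-85) = -7802*10*(-85) = -94*830*(-85) = -78020*(-85) = 6631700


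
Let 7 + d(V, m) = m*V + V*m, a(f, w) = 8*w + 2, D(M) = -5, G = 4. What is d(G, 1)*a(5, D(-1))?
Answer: -38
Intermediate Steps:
a(f, w) = 2 + 8*w
d(V, m) = -7 + 2*V*m (d(V, m) = -7 + (m*V + V*m) = -7 + (V*m + V*m) = -7 + 2*V*m)
d(G, 1)*a(5, D(-1)) = (-7 + 2*4*1)*(2 + 8*(-5)) = (-7 + 8)*(2 - 40) = 1*(-38) = -38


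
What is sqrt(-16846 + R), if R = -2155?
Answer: I*sqrt(19001) ≈ 137.84*I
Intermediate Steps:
sqrt(-16846 + R) = sqrt(-16846 - 2155) = sqrt(-19001) = I*sqrt(19001)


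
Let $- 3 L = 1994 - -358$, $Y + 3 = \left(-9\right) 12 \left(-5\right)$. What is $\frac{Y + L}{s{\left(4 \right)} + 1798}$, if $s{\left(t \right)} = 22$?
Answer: $- \frac{19}{140} \approx -0.13571$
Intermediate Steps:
$Y = 537$ ($Y = -3 + \left(-9\right) 12 \left(-5\right) = -3 - -540 = -3 + 540 = 537$)
$L = -784$ ($L = - \frac{1994 - -358}{3} = - \frac{1994 + 358}{3} = \left(- \frac{1}{3}\right) 2352 = -784$)
$\frac{Y + L}{s{\left(4 \right)} + 1798} = \frac{537 - 784}{22 + 1798} = - \frac{247}{1820} = \left(-247\right) \frac{1}{1820} = - \frac{19}{140}$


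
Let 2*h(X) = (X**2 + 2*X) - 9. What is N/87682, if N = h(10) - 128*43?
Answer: -10897/175364 ≈ -0.062139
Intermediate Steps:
h(X) = -9/2 + X + X**2/2 (h(X) = ((X**2 + 2*X) - 9)/2 = (-9 + X**2 + 2*X)/2 = -9/2 + X + X**2/2)
N = -10897/2 (N = (-9/2 + 10 + (1/2)*10**2) - 128*43 = (-9/2 + 10 + (1/2)*100) - 5504 = (-9/2 + 10 + 50) - 5504 = 111/2 - 5504 = -10897/2 ≈ -5448.5)
N/87682 = -10897/2/87682 = -10897/2*1/87682 = -10897/175364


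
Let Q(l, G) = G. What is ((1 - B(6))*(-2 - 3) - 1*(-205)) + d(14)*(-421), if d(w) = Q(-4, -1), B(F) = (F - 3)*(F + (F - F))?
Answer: 711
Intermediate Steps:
B(F) = F*(-3 + F) (B(F) = (-3 + F)*(F + 0) = (-3 + F)*F = F*(-3 + F))
d(w) = -1
((1 - B(6))*(-2 - 3) - 1*(-205)) + d(14)*(-421) = ((1 - 6*(-3 + 6))*(-2 - 3) - 1*(-205)) - 1*(-421) = ((1 - 6*3)*(-5) + 205) + 421 = ((1 - 1*18)*(-5) + 205) + 421 = ((1 - 18)*(-5) + 205) + 421 = (-17*(-5) + 205) + 421 = (85 + 205) + 421 = 290 + 421 = 711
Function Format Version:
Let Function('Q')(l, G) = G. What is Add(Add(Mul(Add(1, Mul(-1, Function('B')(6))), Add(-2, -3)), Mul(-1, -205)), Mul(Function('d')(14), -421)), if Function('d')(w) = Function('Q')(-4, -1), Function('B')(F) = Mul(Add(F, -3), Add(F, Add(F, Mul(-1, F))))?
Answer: 711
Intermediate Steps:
Function('B')(F) = Mul(F, Add(-3, F)) (Function('B')(F) = Mul(Add(-3, F), Add(F, 0)) = Mul(Add(-3, F), F) = Mul(F, Add(-3, F)))
Function('d')(w) = -1
Add(Add(Mul(Add(1, Mul(-1, Function('B')(6))), Add(-2, -3)), Mul(-1, -205)), Mul(Function('d')(14), -421)) = Add(Add(Mul(Add(1, Mul(-1, Mul(6, Add(-3, 6)))), Add(-2, -3)), Mul(-1, -205)), Mul(-1, -421)) = Add(Add(Mul(Add(1, Mul(-1, Mul(6, 3))), -5), 205), 421) = Add(Add(Mul(Add(1, Mul(-1, 18)), -5), 205), 421) = Add(Add(Mul(Add(1, -18), -5), 205), 421) = Add(Add(Mul(-17, -5), 205), 421) = Add(Add(85, 205), 421) = Add(290, 421) = 711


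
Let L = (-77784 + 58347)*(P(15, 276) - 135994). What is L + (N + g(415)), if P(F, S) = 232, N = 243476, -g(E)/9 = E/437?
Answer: 1153264614655/437 ≈ 2.6390e+9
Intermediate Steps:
g(E) = -9*E/437
L = 2638805994 (L = (-77784 + 58347)*(232 - 135994) = -19437*(-135762) = 2638805994)
L + (N + g(415)) = 2638805994 + (243476 - 9/437*415) = 2638805994 + (243476 - 3735/437) = 2638805994 + 106395277/437 = 1153264614655/437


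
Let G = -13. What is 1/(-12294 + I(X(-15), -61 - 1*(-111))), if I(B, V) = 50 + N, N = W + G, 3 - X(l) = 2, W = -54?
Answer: -1/12311 ≈ -8.1228e-5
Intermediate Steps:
X(l) = 1 (X(l) = 3 - 1*2 = 3 - 2 = 1)
N = -67 (N = -54 - 13 = -67)
I(B, V) = -17 (I(B, V) = 50 - 67 = -17)
1/(-12294 + I(X(-15), -61 - 1*(-111))) = 1/(-12294 - 17) = 1/(-12311) = -1/12311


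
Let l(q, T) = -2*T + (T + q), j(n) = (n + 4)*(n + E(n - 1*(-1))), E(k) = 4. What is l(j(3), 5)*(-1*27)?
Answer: -1188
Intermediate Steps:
j(n) = (4 + n)² (j(n) = (n + 4)*(n + 4) = (4 + n)*(4 + n) = (4 + n)²)
l(q, T) = q - T
l(j(3), 5)*(-1*27) = ((16 + 3² + 8*3) - 1*5)*(-1*27) = ((16 + 9 + 24) - 5)*(-27) = (49 - 5)*(-27) = 44*(-27) = -1188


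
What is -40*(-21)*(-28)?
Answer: -23520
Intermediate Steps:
-40*(-21)*(-28) = 840*(-28) = -23520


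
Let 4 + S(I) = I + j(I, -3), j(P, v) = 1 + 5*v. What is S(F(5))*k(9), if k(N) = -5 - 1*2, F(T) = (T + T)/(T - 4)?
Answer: 56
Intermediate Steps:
F(T) = 2*T/(-4 + T) (F(T) = (2*T)/(-4 + T) = 2*T/(-4 + T))
k(N) = -7 (k(N) = -5 - 2 = -7)
S(I) = -18 + I (S(I) = -4 + (I + (1 + 5*(-3))) = -4 + (I + (1 - 15)) = -4 + (I - 14) = -4 + (-14 + I) = -18 + I)
S(F(5))*k(9) = (-18 + 2*5/(-4 + 5))*(-7) = (-18 + 2*5/1)*(-7) = (-18 + 2*5*1)*(-7) = (-18 + 10)*(-7) = -8*(-7) = 56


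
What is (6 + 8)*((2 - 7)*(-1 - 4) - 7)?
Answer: 252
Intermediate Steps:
(6 + 8)*((2 - 7)*(-1 - 4) - 7) = 14*(-5*(-5) - 7) = 14*(25 - 7) = 14*18 = 252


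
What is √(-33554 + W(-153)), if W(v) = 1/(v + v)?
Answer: 5*I*√13963834/102 ≈ 183.18*I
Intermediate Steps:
W(v) = 1/(2*v)
√(-33554 + W(-153)) = √(-33554 + (½)/(-153)) = √(-33554 + (½)*(-1/153)) = √(-33554 - 1/306) = √(-10267525/306) = 5*I*√13963834/102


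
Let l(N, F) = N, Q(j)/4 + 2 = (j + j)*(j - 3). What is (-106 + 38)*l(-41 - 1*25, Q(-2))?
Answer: 4488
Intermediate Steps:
Q(j) = -8 + 8*j*(-3 + j) (Q(j) = -8 + 4*((j + j)*(j - 3)) = -8 + 4*((2*j)*(-3 + j)) = -8 + 4*(2*j*(-3 + j)) = -8 + 8*j*(-3 + j))
(-106 + 38)*l(-41 - 1*25, Q(-2)) = (-106 + 38)*(-41 - 1*25) = -68*(-41 - 25) = -68*(-66) = 4488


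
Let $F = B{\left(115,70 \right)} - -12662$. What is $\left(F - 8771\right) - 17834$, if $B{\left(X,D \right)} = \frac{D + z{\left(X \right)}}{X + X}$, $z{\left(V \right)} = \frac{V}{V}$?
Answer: $- \frac{3206819}{230} \approx -13943.0$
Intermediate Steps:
$z{\left(V \right)} = 1$
$B{\left(X,D \right)} = \frac{1 + D}{2 X}$ ($B{\left(X,D \right)} = \frac{D + 1}{X + X} = \frac{1 + D}{2 X}$)
$F = \frac{2912331}{230}$ ($F = \frac{1 + 70}{2 \cdot 115} - -12662 = \frac{1}{2} \cdot \frac{1}{115} \cdot 71 + 12662 = \frac{71}{230} + 12662 = \frac{2912331}{230} \approx 12662.0$)
$\left(F - 8771\right) - 17834 = \left(\frac{2912331}{230} - 8771\right) - 17834 = \frac{895001}{230} - 17834 = - \frac{3206819}{230}$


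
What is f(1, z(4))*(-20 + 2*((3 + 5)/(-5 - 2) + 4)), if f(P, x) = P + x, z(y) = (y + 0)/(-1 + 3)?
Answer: -300/7 ≈ -42.857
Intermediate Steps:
z(y) = y/2
f(1, z(4))*(-20 + 2*((3 + 5)/(-5 - 2) + 4)) = (1 + (½)*4)*(-20 + 2*((3 + 5)/(-5 - 2) + 4)) = (1 + 2)*(-20 + 2*(8/(-7) + 4)) = 3*(-20 + 2*(8*(-⅐) + 4)) = 3*(-20 + 2*(-8/7 + 4)) = 3*(-20 + 2*(20/7)) = 3*(-20 + 40/7) = 3*(-100/7) = -300/7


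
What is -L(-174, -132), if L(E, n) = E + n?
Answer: 306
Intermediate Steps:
-L(-174, -132) = -(-174 - 132) = -1*(-306) = 306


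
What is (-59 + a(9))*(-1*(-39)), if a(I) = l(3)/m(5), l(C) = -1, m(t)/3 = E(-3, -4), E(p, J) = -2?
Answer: -4589/2 ≈ -2294.5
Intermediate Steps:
m(t) = -6 (m(t) = 3*(-2) = -6)
a(I) = ⅙ (a(I) = -1/(-6) = -1*(-⅙) = ⅙)
(-59 + a(9))*(-1*(-39)) = (-59 + ⅙)*(-1*(-39)) = -353/6*39 = -4589/2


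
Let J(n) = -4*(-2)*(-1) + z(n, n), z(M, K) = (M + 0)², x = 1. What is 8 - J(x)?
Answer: 15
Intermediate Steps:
z(M, K) = M²
J(n) = -8 + n² (J(n) = -4*(-2)*(-1) + n² = 8*(-1) + n² = -8 + n²)
8 - J(x) = 8 - (-8 + 1²) = 8 - (-8 + 1) = 8 - 1*(-7) = 8 + 7 = 15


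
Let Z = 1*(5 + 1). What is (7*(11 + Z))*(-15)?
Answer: -1785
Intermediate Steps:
Z = 6 (Z = 1*6 = 6)
(7*(11 + Z))*(-15) = (7*(11 + 6))*(-15) = (7*17)*(-15) = 119*(-15) = -1785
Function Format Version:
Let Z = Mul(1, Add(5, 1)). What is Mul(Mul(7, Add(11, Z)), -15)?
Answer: -1785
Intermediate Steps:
Z = 6 (Z = Mul(1, 6) = 6)
Mul(Mul(7, Add(11, Z)), -15) = Mul(Mul(7, Add(11, 6)), -15) = Mul(Mul(7, 17), -15) = Mul(119, -15) = -1785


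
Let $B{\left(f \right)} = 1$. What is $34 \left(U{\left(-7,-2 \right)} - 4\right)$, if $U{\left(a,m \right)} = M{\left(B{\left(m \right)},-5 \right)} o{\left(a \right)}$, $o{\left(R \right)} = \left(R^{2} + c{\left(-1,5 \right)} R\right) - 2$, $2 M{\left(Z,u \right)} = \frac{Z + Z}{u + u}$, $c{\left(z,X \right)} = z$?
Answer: $- \frac{1598}{5} \approx -319.6$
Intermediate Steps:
$M{\left(Z,u \right)} = \frac{Z}{2 u}$ ($M{\left(Z,u \right)} = \frac{\left(Z + Z\right) \frac{1}{u + u}}{2} = \frac{2 Z \frac{1}{2 u}}{2} = \frac{Z \frac{1}{u}}{2} = \frac{Z}{2 u}$)
$o{\left(R \right)} = -2 + R^{2} - R$ ($o{\left(R \right)} = \left(R^{2} - R\right) - 2 = -2 + R^{2} - R$)
$U{\left(a,m \right)} = \frac{1}{5} - \frac{a^{2}}{10} + \frac{a}{10}$ ($U{\left(a,m \right)} = \frac{1}{2} \cdot 1 \frac{1}{-5} \left(-2 + a^{2} - a\right) = \frac{1}{2} \cdot 1 \left(- \frac{1}{5}\right) \left(-2 + a^{2} - a\right) = - \frac{-2 + a^{2} - a}{10} = \frac{1}{5} - \frac{a^{2}}{10} + \frac{a}{10}$)
$34 \left(U{\left(-7,-2 \right)} - 4\right) = 34 \left(\left(\frac{1}{5} - \frac{\left(-7\right)^{2}}{10} + \frac{1}{10} \left(-7\right)\right) - 4\right) = 34 \left(\left(\frac{1}{5} - \frac{49}{10} - \frac{7}{10}\right) - 4\right) = 34 \left(- \frac{27}{5} - 4\right) = 34 \left(- \frac{47}{5}\right) = - \frac{1598}{5}$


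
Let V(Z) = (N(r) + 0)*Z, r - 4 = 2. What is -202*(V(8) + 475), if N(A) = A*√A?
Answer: -95950 - 9696*√6 ≈ -1.1970e+5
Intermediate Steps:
r = 6 (r = 4 + 2 = 6)
N(A) = A^(3/2)
V(Z) = 6*Z*√6 (V(Z) = (6^(3/2) + 0)*Z = (6*√6 + 0)*Z = (6*√6)*Z = 6*Z*√6)
-202*(V(8) + 475) = -202*(6*8*√6 + 475) = -202*(48*√6 + 475) = -202*(475 + 48*√6) = -95950 - 9696*√6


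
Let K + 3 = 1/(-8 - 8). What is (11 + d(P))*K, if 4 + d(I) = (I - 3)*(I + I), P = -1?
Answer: -735/16 ≈ -45.938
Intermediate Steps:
d(I) = -4 + 2*I*(-3 + I) (d(I) = -4 + (I - 3)*(I + I) = -4 + (-3 + I)*(2*I) = -4 + 2*I*(-3 + I))
K = -49/16 (K = -3 + 1/(-8 - 8) = -3 + 1/(-16) = -3 - 1/16 = -49/16 ≈ -3.0625)
(11 + d(P))*K = (11 + (-4 - 6*(-1) + 2*(-1)**2))*(-49/16) = (11 + (-4 + 6 + 2*1))*(-49/16) = (11 + (-4 + 6 + 2))*(-49/16) = (11 + 4)*(-49/16) = 15*(-49/16) = -735/16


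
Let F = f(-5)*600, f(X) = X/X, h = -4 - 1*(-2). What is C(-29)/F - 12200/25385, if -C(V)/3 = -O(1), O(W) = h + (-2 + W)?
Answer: -503231/1015400 ≈ -0.49560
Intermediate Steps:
h = -2 (h = -4 + 2 = -2)
O(W) = -4 + W (O(W) = -2 + (-2 + W) = -4 + W)
f(X) = 1
C(V) = -9 (C(V) = -(-3)*(-4 + 1) = -(-3)*(-3) = -3*3 = -9)
F = 600 (F = 1*600 = 600)
C(-29)/F - 12200/25385 = -9/600 - 12200/25385 = -9*1/600 - 12200*1/25385 = -3/200 - 2440/5077 = -503231/1015400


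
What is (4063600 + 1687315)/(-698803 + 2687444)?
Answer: 5750915/1988641 ≈ 2.8919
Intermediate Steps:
(4063600 + 1687315)/(-698803 + 2687444) = 5750915/1988641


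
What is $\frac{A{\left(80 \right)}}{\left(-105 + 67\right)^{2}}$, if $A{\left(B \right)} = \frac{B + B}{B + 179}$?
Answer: $\frac{40}{93499} \approx 0.00042781$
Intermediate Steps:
$A{\left(B \right)} = \frac{2 B}{179 + B}$
$\frac{A{\left(80 \right)}}{\left(-105 + 67\right)^{2}} = \frac{2 \cdot 80 \frac{1}{179 + 80}}{\left(-105 + 67\right)^{2}} = \frac{2 \cdot 80 \cdot \frac{1}{259}}{\left(-38\right)^{2}} = \frac{2 \cdot 80 \cdot \frac{1}{259}}{1444} = \frac{160}{259} \cdot \frac{1}{1444} = \frac{40}{93499}$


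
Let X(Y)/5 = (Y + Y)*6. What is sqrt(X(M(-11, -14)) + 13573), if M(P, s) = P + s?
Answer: sqrt(12073) ≈ 109.88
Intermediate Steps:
X(Y) = 60*Y (X(Y) = 5*((Y + Y)*6) = 5*((2*Y)*6) = 5*(12*Y) = 60*Y)
sqrt(X(M(-11, -14)) + 13573) = sqrt(60*(-11 - 14) + 13573) = sqrt(60*(-25) + 13573) = sqrt(-1500 + 13573) = sqrt(12073)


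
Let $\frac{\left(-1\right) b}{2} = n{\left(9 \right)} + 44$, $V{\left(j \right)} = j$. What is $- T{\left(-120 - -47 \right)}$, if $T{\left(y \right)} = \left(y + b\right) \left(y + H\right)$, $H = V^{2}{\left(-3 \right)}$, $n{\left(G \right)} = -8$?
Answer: $-9280$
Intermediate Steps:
$b = -72$ ($b = - 2 \left(-8 + 44\right) = \left(-2\right) 36 = -72$)
$H = 9$ ($H = \left(-3\right)^{2} = 9$)
$T{\left(y \right)} = \left(-72 + y\right) \left(9 + y\right)$ ($T{\left(y \right)} = \left(y - 72\right) \left(y + 9\right) = \left(-72 + y\right) \left(9 + y\right)$)
$- T{\left(-120 - -47 \right)} = - (-648 + \left(-120 - -47\right)^{2} - 63 \left(-120 - -47\right)) = - (-648 + \left(-120 + 47\right)^{2} - 63 \left(-120 + 47\right)) = - (-648 + \left(-73\right)^{2} - -4599) = - (-648 + 5329 + 4599) = \left(-1\right) 9280 = -9280$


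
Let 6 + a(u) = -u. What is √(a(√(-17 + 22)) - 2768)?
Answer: √(-2774 - √5) ≈ 52.69*I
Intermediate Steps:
a(u) = -6 - u
√(a(√(-17 + 22)) - 2768) = √((-6 - √(-17 + 22)) - 2768) = √((-6 - √5) - 2768) = √(-2774 - √5)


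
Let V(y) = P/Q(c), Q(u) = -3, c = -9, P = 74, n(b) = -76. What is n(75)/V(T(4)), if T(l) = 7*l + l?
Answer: 114/37 ≈ 3.0811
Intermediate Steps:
T(l) = 8*l
V(y) = -74/3 (V(y) = 74/(-3) = 74*(-⅓) = -74/3)
n(75)/V(T(4)) = -76/(-74/3) = -76*(-3/74) = 114/37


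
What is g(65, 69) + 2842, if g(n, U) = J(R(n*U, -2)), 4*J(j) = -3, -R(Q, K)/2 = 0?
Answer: 11365/4 ≈ 2841.3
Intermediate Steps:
R(Q, K) = 0 (R(Q, K) = -2*0 = 0)
J(j) = -¾ (J(j) = (¼)*(-3) = -¾)
g(n, U) = -¾
g(65, 69) + 2842 = -¾ + 2842 = 11365/4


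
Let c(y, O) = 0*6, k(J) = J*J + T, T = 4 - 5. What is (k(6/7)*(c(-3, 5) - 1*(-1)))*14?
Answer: -26/7 ≈ -3.7143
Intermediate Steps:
T = -1
k(J) = -1 + J² (k(J) = J*J - 1 = J² - 1 = -1 + J²)
c(y, O) = 0
(k(6/7)*(c(-3, 5) - 1*(-1)))*14 = ((-1 + (6/7)²)*(0 - 1*(-1)))*14 = ((-1 + (6*(⅐))²)*(0 + 1))*14 = ((-1 + (6/7)²)*1)*14 = ((-1 + 36/49)*1)*14 = -13/49*1*14 = -13/49*14 = -26/7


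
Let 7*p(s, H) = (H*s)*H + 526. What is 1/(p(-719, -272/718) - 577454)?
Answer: -902167/520905450036 ≈ -1.7319e-6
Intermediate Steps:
p(s, H) = 526/7 + s*H**2/7 (p(s, H) = ((H*s)*H + 526)/7 = (s*H**2 + 526)/7 = (526 + s*H**2)/7 = 526/7 + s*H**2/7)
1/(p(-719, -272/718) - 577454) = 1/((526/7 + (1/7)*(-719)*(-272/718)**2) - 577454) = 1/((526/7 + (1/7)*(-719)*(-272*1/718)**2) - 577454) = 1/((526/7 + (1/7)*(-719)*(-136/359)**2) - 577454) = 1/((526/7 + (1/7)*(-719)*(18496/128881)) - 577454) = 1/((526/7 - 13298624/902167) - 577454) = 1/(54492782/902167 - 577454) = 1/(-520905450036/902167) = -902167/520905450036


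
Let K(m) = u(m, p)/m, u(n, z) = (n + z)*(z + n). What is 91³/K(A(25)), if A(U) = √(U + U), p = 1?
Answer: -219700/7 + 560235*√2/7 ≈ 81799.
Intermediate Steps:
u(n, z) = (n + z)² (u(n, z) = (n + z)*(n + z) = (n + z)²)
A(U) = √2*√U (A(U) = √(2*U) = √2*√U)
K(m) = (1 + m)²/m (K(m) = (m + 1)²/m = (1 + m)²/m)
91³/K(A(25)) = 91³/(((1 + √2*√25)²/((√2*√25)))) = 753571/(((1 + √2*5)²/((√2*5)))) = 753571/(((1 + 5*√2)²/((5*√2)))) = 753571/(((√2/10)*(1 + 5*√2)²)) = 753571/((√2*(1 + 5*√2)²/10)) = 753571*(5*√2/(1 + 5*√2)²) = 3767855*√2/(1 + 5*√2)²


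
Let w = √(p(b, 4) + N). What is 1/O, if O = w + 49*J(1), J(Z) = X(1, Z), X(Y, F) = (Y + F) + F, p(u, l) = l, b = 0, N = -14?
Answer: 147/21619 - I*√10/21619 ≈ 0.0067996 - 0.00014627*I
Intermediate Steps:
w = I*√10 (w = √(4 - 14) = √(-10) = I*√10 ≈ 3.1623*I)
X(Y, F) = Y + 2*F (X(Y, F) = (F + Y) + F = Y + 2*F)
J(Z) = 1 + 2*Z
O = 147 + I*√10 (O = I*√10 + 49*(1 + 2*1) = I*√10 + 49*(1 + 2) = I*√10 + 49*3 = I*√10 + 147 = 147 + I*√10 ≈ 147.0 + 3.1623*I)
1/O = 1/(147 + I*√10)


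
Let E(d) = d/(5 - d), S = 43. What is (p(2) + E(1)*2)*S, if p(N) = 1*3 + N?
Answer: 473/2 ≈ 236.50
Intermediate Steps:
p(N) = 3 + N
(p(2) + E(1)*2)*S = ((3 + 2) - 1*1/(-5 + 1)*2)*43 = (5 - 1*1/(-4)*2)*43 = (5 - 1*1*(-1/4)*2)*43 = (5 + (1/4)*2)*43 = (5 + 1/2)*43 = (11/2)*43 = 473/2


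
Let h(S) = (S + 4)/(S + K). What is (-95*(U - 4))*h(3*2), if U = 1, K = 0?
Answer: 475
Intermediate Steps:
h(S) = (4 + S)/S (h(S) = (S + 4)/(S + 0) = (4 + S)/S)
(-95*(U - 4))*h(3*2) = (-95*(1 - 4))*((4 + 3*2)/((3*2))) = (-95*(-3))*((4 + 6)/6) = (-19*(-15))*((⅙)*10) = 285*(5/3) = 475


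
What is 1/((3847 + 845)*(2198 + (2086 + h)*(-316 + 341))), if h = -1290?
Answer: 1/103683816 ≈ 9.6447e-9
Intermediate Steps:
1/((3847 + 845)*(2198 + (2086 + h)*(-316 + 341))) = 1/((3847 + 845)*(2198 + (2086 - 1290)*(-316 + 341))) = 1/(4692*(2198 + 796*25)) = 1/(4692*(2198 + 19900)) = 1/(4692*22098) = 1/103683816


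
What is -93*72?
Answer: -6696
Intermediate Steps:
-93*72 = -1*6696 = -6696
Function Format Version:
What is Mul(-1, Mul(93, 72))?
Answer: -6696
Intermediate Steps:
Mul(-1, Mul(93, 72)) = Mul(-1, 6696) = -6696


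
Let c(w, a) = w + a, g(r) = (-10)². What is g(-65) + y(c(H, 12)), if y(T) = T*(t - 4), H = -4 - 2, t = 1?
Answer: 82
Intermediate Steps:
g(r) = 100
H = -6
c(w, a) = a + w
y(T) = -3*T (y(T) = T*(1 - 4) = T*(-3) = -3*T)
g(-65) + y(c(H, 12)) = 100 - 3*(12 - 6) = 100 - 3*6 = 100 - 18 = 82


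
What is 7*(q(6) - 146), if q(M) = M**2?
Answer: -770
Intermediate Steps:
7*(q(6) - 146) = 7*(6**2 - 146) = 7*(36 - 146) = 7*(-110) = -770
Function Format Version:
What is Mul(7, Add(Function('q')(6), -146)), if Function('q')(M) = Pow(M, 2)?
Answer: -770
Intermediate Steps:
Mul(7, Add(Function('q')(6), -146)) = Mul(7, Add(Pow(6, 2), -146)) = Mul(7, Add(36, -146)) = Mul(7, -110) = -770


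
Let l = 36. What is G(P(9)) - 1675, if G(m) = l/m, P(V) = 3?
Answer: -1663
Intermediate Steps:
G(m) = 36/m
G(P(9)) - 1675 = 36/3 - 1675 = 36*(1/3) - 1675 = 12 - 1675 = -1663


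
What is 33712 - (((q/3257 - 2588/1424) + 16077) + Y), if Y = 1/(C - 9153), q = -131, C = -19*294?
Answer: 301409534602057/17089752588 ≈ 17637.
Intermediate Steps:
C = -5586
Y = -1/14739 (Y = 1/(-5586 - 9153) = 1/(-14739) = -1/14739 ≈ -6.7847e-5)
33712 - (((q/3257 - 2588/1424) + 16077) + Y) = 33712 - (((-131/3257 - 2588/1424) + 16077) - 1/14739) = 33712 - (((-131*1/3257 - 2588*1/1424) + 16077) - 1/14739) = 33712 - (((-131/3257 - 647/356) + 16077) - 1/14739) = 33712 - ((-2153915/1159492 + 16077) - 1/14739) = 33712 - (18638998969/1159492 - 1/14739) = 33712 - 1*274720204644599/17089752588 = 33712 - 274720204644599/17089752588 = 301409534602057/17089752588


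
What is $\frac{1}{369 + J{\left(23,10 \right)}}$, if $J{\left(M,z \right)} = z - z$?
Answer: $\frac{1}{369} \approx 0.00271$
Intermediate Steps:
$J{\left(M,z \right)} = 0$
$\frac{1}{369 + J{\left(23,10 \right)}} = \frac{1}{369 + 0} = \frac{1}{369}$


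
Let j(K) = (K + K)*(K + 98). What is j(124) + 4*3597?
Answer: 69444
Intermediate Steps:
j(K) = 2*K*(98 + K) (j(K) = (2*K)*(98 + K) = 2*K*(98 + K))
j(124) + 4*3597 = 2*124*(98 + 124) + 4*3597 = 2*124*222 + 14388 = 55056 + 14388 = 69444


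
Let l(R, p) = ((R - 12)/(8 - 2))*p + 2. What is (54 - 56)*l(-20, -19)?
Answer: -620/3 ≈ -206.67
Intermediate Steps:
l(R, p) = 2 + p*(-2 + R/6) (l(R, p) = ((-12 + R)/6)*p + 2 = ((-12 + R)*(⅙))*p + 2 = (-2 + R/6)*p + 2 = p*(-2 + R/6) + 2 = 2 + p*(-2 + R/6))
(54 - 56)*l(-20, -19) = (54 - 56)*(2 - 2*(-19) + (⅙)*(-20)*(-19)) = -2*(2 + 38 + 190/3) = -2*310/3 = -620/3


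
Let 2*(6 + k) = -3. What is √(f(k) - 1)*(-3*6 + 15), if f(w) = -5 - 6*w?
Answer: -3*√39 ≈ -18.735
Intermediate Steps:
k = -15/2 (k = -6 + (½)*(-3) = -6 - 3/2 = -15/2 ≈ -7.5000)
f(w) = -5 - 6*w
√(f(k) - 1)*(-3*6 + 15) = √((-5 - 6*(-15/2)) - 1)*(-3*6 + 15) = √((-5 + 45) - 1)*(-18 + 15) = √(40 - 1)*(-3) = √39*(-3) = -3*√39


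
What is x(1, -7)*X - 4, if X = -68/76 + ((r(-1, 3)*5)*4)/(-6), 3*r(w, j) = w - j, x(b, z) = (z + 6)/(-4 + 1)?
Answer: -1445/513 ≈ -2.8168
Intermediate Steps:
x(b, z) = -2 - z/3 (x(b, z) = (6 + z)/(-3) = (6 + z)*(-1/3) = -2 - z/3)
r(w, j) = -j/3 + w/3 (r(w, j) = (w - j)/3 = -j/3 + w/3)
X = 607/171 (X = -68/76 + (((-1/3*3 + (1/3)*(-1))*5)*4)/(-6) = -68*1/76 + (((-1 - 1/3)*5)*4)*(-1/6) = -17/19 + (-4/3*5*4)*(-1/6) = -17/19 - 20/3*4*(-1/6) = -17/19 - 80/3*(-1/6) = -17/19 + 40/9 = 607/171 ≈ 3.5497)
x(1, -7)*X - 4 = (-2 - 1/3*(-7))*(607/171) - 4 = (-2 + 7/3)*(607/171) - 4 = (1/3)*(607/171) - 4 = 607/513 - 4 = -1445/513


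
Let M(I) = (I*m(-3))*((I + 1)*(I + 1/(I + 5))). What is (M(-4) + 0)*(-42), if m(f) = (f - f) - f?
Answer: 4536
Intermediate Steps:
m(f) = -f (m(f) = 0 - f = -f)
M(I) = 3*I*(1 + I)*(I + 1/(5 + I)) (M(I) = (I*(-1*(-3)))*((I + 1)*(I + 1/(I + 5))) = (I*3)*((1 + I)*(I + 1/(5 + I))) = (3*I)*((1 + I)*(I + 1/(5 + I))) = 3*I*(1 + I)*(I + 1/(5 + I)))
(M(-4) + 0)*(-42) = (3*(-4)*(1 + (-4)**3 + 6*(-4) + 6*(-4)**2)/(5 - 4) + 0)*(-42) = (3*(-4)*(1 - 64 - 24 + 6*16)/1 + 0)*(-42) = (3*(-4)*1*(1 - 64 - 24 + 96) + 0)*(-42) = (3*(-4)*1*9 + 0)*(-42) = (-108 + 0)*(-42) = -108*(-42) = 4536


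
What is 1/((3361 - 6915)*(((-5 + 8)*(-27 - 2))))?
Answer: 1/309198 ≈ 3.2342e-6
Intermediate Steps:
1/((3361 - 6915)*(((-5 + 8)*(-27 - 2)))) = 1/((-3554)*((3*(-29)))) = -1/3554/(-87) = -1/3554*(-1/87) = 1/309198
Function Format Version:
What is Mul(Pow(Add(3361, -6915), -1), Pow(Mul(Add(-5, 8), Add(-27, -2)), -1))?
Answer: Rational(1, 309198) ≈ 3.2342e-6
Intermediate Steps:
Mul(Pow(Add(3361, -6915), -1), Pow(Mul(Add(-5, 8), Add(-27, -2)), -1)) = Mul(Pow(-3554, -1), Pow(Mul(3, -29), -1)) = Mul(Rational(-1, 3554), Pow(-87, -1)) = Mul(Rational(-1, 3554), Rational(-1, 87)) = Rational(1, 309198)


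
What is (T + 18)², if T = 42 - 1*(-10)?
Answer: 4900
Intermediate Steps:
T = 52 (T = 42 + 10 = 52)
(T + 18)² = (52 + 18)² = 70² = 4900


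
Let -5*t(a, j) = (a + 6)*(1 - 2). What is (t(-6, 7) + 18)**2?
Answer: 324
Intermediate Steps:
t(a, j) = 6/5 + a/5 (t(a, j) = -(a + 6)*(1 - 2)/5 = -(6 + a)*(-1)/5 = -(-6 - a)/5 = 6/5 + a/5)
(t(-6, 7) + 18)**2 = ((6/5 + (1/5)*(-6)) + 18)**2 = ((6/5 - 6/5) + 18)**2 = (0 + 18)**2 = 18**2 = 324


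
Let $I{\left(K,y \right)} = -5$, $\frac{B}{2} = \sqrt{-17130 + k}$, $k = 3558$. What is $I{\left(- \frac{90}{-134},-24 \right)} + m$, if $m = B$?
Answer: $-5 + 12 i \sqrt{377} \approx -5.0 + 233.0 i$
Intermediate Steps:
$B = 12 i \sqrt{377}$ ($B = 2 \sqrt{-17130 + 3558} = 2 \sqrt{-13572} = 2 \cdot 6 i \sqrt{377} = 12 i \sqrt{377} \approx 233.0 i$)
$m = 12 i \sqrt{377} \approx 233.0 i$
$I{\left(- \frac{90}{-134},-24 \right)} + m = -5 + 12 i \sqrt{377}$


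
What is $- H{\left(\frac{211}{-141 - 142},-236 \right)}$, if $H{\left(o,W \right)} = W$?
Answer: $236$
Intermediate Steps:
$- H{\left(\frac{211}{-141 - 142},-236 \right)} = \left(-1\right) \left(-236\right) = 236$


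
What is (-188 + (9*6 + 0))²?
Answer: 17956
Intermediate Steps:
(-188 + (9*6 + 0))² = (-188 + (54 + 0))² = (-188 + 54)² = (-134)² = 17956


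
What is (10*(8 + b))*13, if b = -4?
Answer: 520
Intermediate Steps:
(10*(8 + b))*13 = (10*(8 - 4))*13 = (10*4)*13 = 40*13 = 520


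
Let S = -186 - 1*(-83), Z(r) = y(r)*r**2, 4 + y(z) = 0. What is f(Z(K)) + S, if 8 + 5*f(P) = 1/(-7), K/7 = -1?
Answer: -3662/35 ≈ -104.63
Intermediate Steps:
y(z) = -4 (y(z) = -4 + 0 = -4)
K = -7 (K = 7*(-1) = -7)
Z(r) = -4*r**2
f(P) = -57/35 (f(P) = -8/5 + (1/5)/(-7) = -8/5 + (1/5)*(-1/7) = -8/5 - 1/35 = -57/35)
S = -103 (S = -186 + 83 = -103)
f(Z(K)) + S = -57/35 - 103 = -3662/35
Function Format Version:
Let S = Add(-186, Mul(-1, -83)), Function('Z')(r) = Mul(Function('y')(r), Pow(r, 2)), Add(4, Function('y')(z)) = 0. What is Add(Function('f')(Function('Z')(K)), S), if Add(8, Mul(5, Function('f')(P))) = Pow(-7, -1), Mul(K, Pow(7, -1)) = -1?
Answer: Rational(-3662, 35) ≈ -104.63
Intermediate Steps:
Function('y')(z) = -4 (Function('y')(z) = Add(-4, 0) = -4)
K = -7 (K = Mul(7, -1) = -7)
Function('Z')(r) = Mul(-4, Pow(r, 2))
Function('f')(P) = Rational(-57, 35) (Function('f')(P) = Add(Rational(-8, 5), Mul(Rational(1, 5), Pow(-7, -1))) = Add(Rational(-8, 5), Mul(Rational(1, 5), Rational(-1, 7))) = Add(Rational(-8, 5), Rational(-1, 35)) = Rational(-57, 35))
S = -103 (S = Add(-186, 83) = -103)
Add(Function('f')(Function('Z')(K)), S) = Add(Rational(-57, 35), -103) = Rational(-3662, 35)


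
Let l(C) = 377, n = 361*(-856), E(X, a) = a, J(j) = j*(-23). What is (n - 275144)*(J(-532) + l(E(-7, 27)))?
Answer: -7368010080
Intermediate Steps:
J(j) = -23*j
n = -309016
(n - 275144)*(J(-532) + l(E(-7, 27))) = (-309016 - 275144)*(-23*(-532) + 377) = -584160*(12236 + 377) = -584160*12613 = -7368010080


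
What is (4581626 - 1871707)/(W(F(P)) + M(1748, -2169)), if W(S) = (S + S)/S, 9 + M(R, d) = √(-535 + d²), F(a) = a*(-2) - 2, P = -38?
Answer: 18969433/4703977 + 2709919*√4704026/4703977 ≈ 1253.5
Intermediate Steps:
F(a) = -2 - 2*a (F(a) = -2*a - 2 = -2 - 2*a)
M(R, d) = -9 + √(-535 + d²)
W(S) = 2 (W(S) = (2*S)/S = 2)
(4581626 - 1871707)/(W(F(P)) + M(1748, -2169)) = (4581626 - 1871707)/(2 + (-9 + √(-535 + (-2169)²))) = 2709919/(2 + (-9 + √(-535 + 4704561))) = 2709919/(2 + (-9 + √4704026)) = 2709919/(-7 + √4704026)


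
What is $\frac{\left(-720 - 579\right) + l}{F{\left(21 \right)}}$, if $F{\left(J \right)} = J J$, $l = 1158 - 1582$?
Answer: $- \frac{1723}{441} \approx -3.907$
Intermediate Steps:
$l = -424$ ($l = 1158 - 1582 = -424$)
$F{\left(J \right)} = J^{2}$
$\frac{\left(-720 - 579\right) + l}{F{\left(21 \right)}} = \frac{\left(-720 - 579\right) - 424}{21^{2}} = \frac{-1299 - 424}{441} = \left(-1723\right) \frac{1}{441} = - \frac{1723}{441}$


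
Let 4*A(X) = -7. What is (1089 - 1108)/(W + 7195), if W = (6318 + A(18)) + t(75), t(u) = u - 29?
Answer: -76/54229 ≈ -0.0014015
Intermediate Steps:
t(u) = -29 + u
A(X) = -7/4 (A(X) = (¼)*(-7) = -7/4)
W = 25449/4 (W = (6318 - 7/4) + (-29 + 75) = 25265/4 + 46 = 25449/4 ≈ 6362.3)
(1089 - 1108)/(W + 7195) = (1089 - 1108)/(25449/4 + 7195) = -19/54229/4 = -19*4/54229 = -76/54229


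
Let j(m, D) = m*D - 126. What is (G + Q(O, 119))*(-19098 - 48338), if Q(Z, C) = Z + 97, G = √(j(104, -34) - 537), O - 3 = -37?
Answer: -4248468 - 67436*I*√4199 ≈ -4.2485e+6 - 4.3698e+6*I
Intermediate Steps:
O = -34 (O = 3 - 37 = -34)
j(m, D) = -126 + D*m (j(m, D) = D*m - 126 = -126 + D*m)
G = I*√4199 (G = √((-126 - 34*104) - 537) = √((-126 - 3536) - 537) = √(-3662 - 537) = √(-4199) = I*√4199 ≈ 64.8*I)
Q(Z, C) = 97 + Z
(G + Q(O, 119))*(-19098 - 48338) = (I*√4199 + (97 - 34))*(-19098 - 48338) = (I*√4199 + 63)*(-67436) = (63 + I*√4199)*(-67436) = -4248468 - 67436*I*√4199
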